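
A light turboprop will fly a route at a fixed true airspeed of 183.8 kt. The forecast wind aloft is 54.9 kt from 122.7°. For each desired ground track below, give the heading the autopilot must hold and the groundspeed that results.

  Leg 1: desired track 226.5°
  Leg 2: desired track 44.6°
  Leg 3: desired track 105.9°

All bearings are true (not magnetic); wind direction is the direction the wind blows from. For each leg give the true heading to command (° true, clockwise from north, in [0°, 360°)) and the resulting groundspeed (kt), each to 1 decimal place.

Leg 1: heading=209.6°, groundspeed=189.0 kt
Leg 2: heading=61.6°, groundspeed=164.5 kt
Leg 3: heading=110.9°, groundspeed=130.6 kt

Leg 1: desired track 226.5°; wind correction -16.9° → command heading 209.6°, groundspeed 189.0 kt
Leg 2: desired track 44.6°; wind correction +17.0° → command heading 61.6°, groundspeed 164.5 kt
Leg 3: desired track 105.9°; wind correction +5.0° → command heading 110.9°, groundspeed 130.6 kt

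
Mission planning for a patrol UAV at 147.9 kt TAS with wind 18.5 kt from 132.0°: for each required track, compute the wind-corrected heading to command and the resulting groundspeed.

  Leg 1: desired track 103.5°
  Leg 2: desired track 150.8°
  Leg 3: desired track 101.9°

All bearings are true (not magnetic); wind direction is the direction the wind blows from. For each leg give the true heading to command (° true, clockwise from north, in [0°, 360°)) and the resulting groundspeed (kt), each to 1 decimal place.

Leg 1: heading=106.9°, groundspeed=131.4 kt
Leg 2: heading=148.5°, groundspeed=130.3 kt
Leg 3: heading=105.5°, groundspeed=131.6 kt

Leg 1: desired track 103.5°; wind correction +3.4° → command heading 106.9°, groundspeed 131.4 kt
Leg 2: desired track 150.8°; wind correction -2.3° → command heading 148.5°, groundspeed 130.3 kt
Leg 3: desired track 101.9°; wind correction +3.6° → command heading 105.5°, groundspeed 131.6 kt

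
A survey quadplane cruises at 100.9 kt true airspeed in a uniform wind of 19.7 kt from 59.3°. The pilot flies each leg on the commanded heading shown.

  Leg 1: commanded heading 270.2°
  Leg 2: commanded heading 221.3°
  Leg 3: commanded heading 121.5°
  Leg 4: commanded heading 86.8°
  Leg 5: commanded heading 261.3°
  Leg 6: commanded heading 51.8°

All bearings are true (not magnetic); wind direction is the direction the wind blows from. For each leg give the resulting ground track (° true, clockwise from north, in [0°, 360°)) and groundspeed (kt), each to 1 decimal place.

Leg 1: track=265.3°, groundspeed=118.2 kt
Leg 2: track=224.2°, groundspeed=119.8 kt
Leg 3: track=132.3°, groundspeed=93.4 kt
Leg 4: track=93.0°, groundspeed=83.9 kt
Leg 5: track=257.8°, groundspeed=119.4 kt
Leg 6: track=50.0°, groundspeed=81.4 kt

Leg 1: heading 270.2°; drift -4.9° → track 265.3°, groundspeed 118.2 kt
Leg 2: heading 221.3°; drift +2.9° → track 224.2°, groundspeed 119.8 kt
Leg 3: heading 121.5°; drift +10.8° → track 132.3°, groundspeed 93.4 kt
Leg 4: heading 86.8°; drift +6.2° → track 93.0°, groundspeed 83.9 kt
Leg 5: heading 261.3°; drift -3.5° → track 257.8°, groundspeed 119.4 kt
Leg 6: heading 51.8°; drift -1.8° → track 50.0°, groundspeed 81.4 kt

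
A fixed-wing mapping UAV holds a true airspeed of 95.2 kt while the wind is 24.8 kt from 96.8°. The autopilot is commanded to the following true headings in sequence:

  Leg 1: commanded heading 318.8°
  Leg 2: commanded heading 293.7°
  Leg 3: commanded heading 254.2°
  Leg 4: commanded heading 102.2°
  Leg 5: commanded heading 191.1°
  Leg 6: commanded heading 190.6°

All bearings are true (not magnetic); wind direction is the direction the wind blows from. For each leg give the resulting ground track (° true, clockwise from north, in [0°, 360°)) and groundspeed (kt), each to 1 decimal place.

Leg 1: track=310.5°, groundspeed=114.8 kt
Leg 2: track=290.2°, groundspeed=119.1 kt
Leg 3: track=258.8°, groundspeed=118.5 kt
Leg 4: track=104.1°, groundspeed=70.5 kt
Leg 5: track=205.4°, groundspeed=100.2 kt
Leg 6: track=204.9°, groundspeed=100.0 kt

Leg 1: heading 318.8°; drift -8.3° → track 310.5°, groundspeed 114.8 kt
Leg 2: heading 293.7°; drift -3.5° → track 290.2°, groundspeed 119.1 kt
Leg 3: heading 254.2°; drift +4.6° → track 258.8°, groundspeed 118.5 kt
Leg 4: heading 102.2°; drift +1.9° → track 104.1°, groundspeed 70.5 kt
Leg 5: heading 191.1°; drift +14.3° → track 205.4°, groundspeed 100.2 kt
Leg 6: heading 190.6°; drift +14.3° → track 204.9°, groundspeed 100.0 kt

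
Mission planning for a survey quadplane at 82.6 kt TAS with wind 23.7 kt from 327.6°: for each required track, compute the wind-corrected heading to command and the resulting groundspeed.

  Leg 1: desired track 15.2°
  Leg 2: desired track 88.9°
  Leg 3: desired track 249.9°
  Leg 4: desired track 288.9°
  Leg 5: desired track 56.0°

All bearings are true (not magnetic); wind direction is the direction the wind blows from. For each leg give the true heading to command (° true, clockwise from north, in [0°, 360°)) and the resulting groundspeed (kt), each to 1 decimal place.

Leg 1: desired track 15.2°; wind correction -12.2° → command heading 3.0°, groundspeed 64.7 kt
Leg 2: desired track 88.9°; wind correction -14.2° → command heading 74.7°, groundspeed 92.4 kt
Leg 3: desired track 249.9°; wind correction +16.3° → command heading 266.2°, groundspeed 74.2 kt
Leg 4: desired track 288.9°; wind correction +10.3° → command heading 299.2°, groundspeed 62.8 kt
Leg 5: desired track 56.0°; wind correction -16.7° → command heading 39.3°, groundspeed 78.5 kt

Leg 1: heading=3.0°, groundspeed=64.7 kt
Leg 2: heading=74.7°, groundspeed=92.4 kt
Leg 3: heading=266.2°, groundspeed=74.2 kt
Leg 4: heading=299.2°, groundspeed=62.8 kt
Leg 5: heading=39.3°, groundspeed=78.5 kt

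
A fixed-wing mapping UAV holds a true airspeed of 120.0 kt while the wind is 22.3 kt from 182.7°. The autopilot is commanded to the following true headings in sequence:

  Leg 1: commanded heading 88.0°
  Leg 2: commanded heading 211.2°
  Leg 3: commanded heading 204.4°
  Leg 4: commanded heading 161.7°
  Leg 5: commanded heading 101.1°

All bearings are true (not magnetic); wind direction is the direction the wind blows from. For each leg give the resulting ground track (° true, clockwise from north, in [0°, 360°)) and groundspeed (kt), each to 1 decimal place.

Leg 1: heading 88.0°; drift -10.3° → track 77.7°, groundspeed 123.8 kt
Leg 2: heading 211.2°; drift +6.0° → track 217.2°, groundspeed 101.0 kt
Leg 3: heading 204.4°; drift +4.7° → track 209.1°, groundspeed 99.6 kt
Leg 4: heading 161.7°; drift -4.6° → track 157.1°, groundspeed 99.5 kt
Leg 5: heading 101.1°; drift -10.7° → track 90.4°, groundspeed 118.8 kt

Leg 1: track=77.7°, groundspeed=123.8 kt
Leg 2: track=217.2°, groundspeed=101.0 kt
Leg 3: track=209.1°, groundspeed=99.6 kt
Leg 4: track=157.1°, groundspeed=99.5 kt
Leg 5: track=90.4°, groundspeed=118.8 kt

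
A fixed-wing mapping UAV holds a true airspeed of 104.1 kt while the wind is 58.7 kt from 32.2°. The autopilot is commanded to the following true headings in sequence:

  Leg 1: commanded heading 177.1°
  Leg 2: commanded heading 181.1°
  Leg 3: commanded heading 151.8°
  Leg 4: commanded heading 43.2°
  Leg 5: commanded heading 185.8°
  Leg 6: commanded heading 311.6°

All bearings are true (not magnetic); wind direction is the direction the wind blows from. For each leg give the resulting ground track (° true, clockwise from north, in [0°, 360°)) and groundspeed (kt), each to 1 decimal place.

Leg 1: track=189.6°, groundspeed=155.8 kt
Leg 2: track=192.2°, groundspeed=157.3 kt
Leg 3: track=172.8°, groundspeed=142.5 kt
Leg 4: track=56.7°, groundspeed=47.8 kt
Leg 5: track=195.3°, groundspeed=158.8 kt
Leg 6: track=280.1°, groundspeed=110.8 kt

Leg 1: heading 177.1°; drift +12.5° → track 189.6°, groundspeed 155.8 kt
Leg 2: heading 181.1°; drift +11.1° → track 192.2°, groundspeed 157.3 kt
Leg 3: heading 151.8°; drift +21.0° → track 172.8°, groundspeed 142.5 kt
Leg 4: heading 43.2°; drift +13.5° → track 56.7°, groundspeed 47.8 kt
Leg 5: heading 185.8°; drift +9.5° → track 195.3°, groundspeed 158.8 kt
Leg 6: heading 311.6°; drift -31.5° → track 280.1°, groundspeed 110.8 kt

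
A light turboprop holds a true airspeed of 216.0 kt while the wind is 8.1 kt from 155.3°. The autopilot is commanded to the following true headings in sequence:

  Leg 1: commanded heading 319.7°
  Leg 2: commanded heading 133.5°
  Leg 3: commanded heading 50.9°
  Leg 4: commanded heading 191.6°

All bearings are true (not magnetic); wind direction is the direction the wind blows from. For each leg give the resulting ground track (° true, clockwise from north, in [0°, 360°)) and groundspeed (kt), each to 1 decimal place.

Leg 1: heading 319.7°; drift +0.6° → track 320.3°, groundspeed 223.8 kt
Leg 2: heading 133.5°; drift -0.8° → track 132.7°, groundspeed 208.5 kt
Leg 3: heading 50.9°; drift -2.1° → track 48.8°, groundspeed 218.2 kt
Leg 4: heading 191.6°; drift +1.3° → track 192.9°, groundspeed 209.5 kt

Leg 1: track=320.3°, groundspeed=223.8 kt
Leg 2: track=132.7°, groundspeed=208.5 kt
Leg 3: track=48.8°, groundspeed=218.2 kt
Leg 4: track=192.9°, groundspeed=209.5 kt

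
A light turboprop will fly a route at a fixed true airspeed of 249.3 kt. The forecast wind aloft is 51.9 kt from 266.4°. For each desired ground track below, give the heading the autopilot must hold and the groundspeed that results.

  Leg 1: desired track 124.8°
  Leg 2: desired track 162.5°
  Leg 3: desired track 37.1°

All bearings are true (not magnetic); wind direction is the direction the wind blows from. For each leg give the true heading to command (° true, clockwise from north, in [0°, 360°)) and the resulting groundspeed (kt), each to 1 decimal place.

Leg 1: desired track 124.8°; wind correction +7.4° → command heading 132.2°, groundspeed 287.9 kt
Leg 2: desired track 162.5°; wind correction +11.7° → command heading 174.2°, groundspeed 256.6 kt
Leg 3: desired track 37.1°; wind correction -9.1° → command heading 28.0°, groundspeed 280.0 kt

Leg 1: heading=132.2°, groundspeed=287.9 kt
Leg 2: heading=174.2°, groundspeed=256.6 kt
Leg 3: heading=28.0°, groundspeed=280.0 kt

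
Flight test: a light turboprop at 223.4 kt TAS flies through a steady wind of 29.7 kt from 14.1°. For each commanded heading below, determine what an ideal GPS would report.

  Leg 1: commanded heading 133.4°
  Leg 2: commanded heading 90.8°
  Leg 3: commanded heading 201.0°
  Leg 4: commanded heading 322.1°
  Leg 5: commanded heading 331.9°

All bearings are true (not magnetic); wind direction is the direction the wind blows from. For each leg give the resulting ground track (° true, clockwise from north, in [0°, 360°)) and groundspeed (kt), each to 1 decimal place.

Leg 1: heading 133.4°; drift +6.2° → track 139.6°, groundspeed 239.3 kt
Leg 2: heading 90.8°; drift +7.6° → track 98.4°, groundspeed 218.5 kt
Leg 3: heading 201.0°; drift -0.8° → track 200.2°, groundspeed 252.9 kt
Leg 4: heading 322.1°; drift -6.5° → track 315.6°, groundspeed 206.4 kt
Leg 5: heading 331.9°; drift -5.7° → track 326.2°, groundspeed 202.4 kt

Leg 1: track=139.6°, groundspeed=239.3 kt
Leg 2: track=98.4°, groundspeed=218.5 kt
Leg 3: track=200.2°, groundspeed=252.9 kt
Leg 4: track=315.6°, groundspeed=206.4 kt
Leg 5: track=326.2°, groundspeed=202.4 kt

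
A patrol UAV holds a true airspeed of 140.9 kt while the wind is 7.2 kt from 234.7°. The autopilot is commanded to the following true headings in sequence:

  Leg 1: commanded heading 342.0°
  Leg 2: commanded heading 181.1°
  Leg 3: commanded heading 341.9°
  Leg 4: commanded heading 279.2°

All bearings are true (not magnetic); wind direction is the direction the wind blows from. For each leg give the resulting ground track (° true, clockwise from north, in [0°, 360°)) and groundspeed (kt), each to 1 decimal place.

Leg 1: track=344.8°, groundspeed=143.2 kt
Leg 2: track=178.7°, groundspeed=136.8 kt
Leg 3: track=344.7°, groundspeed=143.2 kt
Leg 4: track=281.3°, groundspeed=135.9 kt

Leg 1: heading 342.0°; drift +2.8° → track 344.8°, groundspeed 143.2 kt
Leg 2: heading 181.1°; drift -2.4° → track 178.7°, groundspeed 136.8 kt
Leg 3: heading 341.9°; drift +2.8° → track 344.7°, groundspeed 143.2 kt
Leg 4: heading 279.2°; drift +2.1° → track 281.3°, groundspeed 135.9 kt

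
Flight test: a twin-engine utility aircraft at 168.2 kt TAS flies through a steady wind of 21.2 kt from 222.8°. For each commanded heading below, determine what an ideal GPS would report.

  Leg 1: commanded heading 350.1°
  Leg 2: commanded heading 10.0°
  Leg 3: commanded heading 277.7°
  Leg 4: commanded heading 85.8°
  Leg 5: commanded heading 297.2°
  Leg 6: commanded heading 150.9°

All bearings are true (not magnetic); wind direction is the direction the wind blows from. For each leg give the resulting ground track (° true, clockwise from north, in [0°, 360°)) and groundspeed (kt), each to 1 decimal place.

Leg 1: track=355.4°, groundspeed=181.8 kt
Leg 2: track=13.5°, groundspeed=186.4 kt
Leg 3: track=284.0°, groundspeed=157.0 kt
Leg 4: track=81.3°, groundspeed=184.3 kt
Leg 5: track=304.4°, groundspeed=163.8 kt
Leg 6: track=143.8°, groundspeed=162.9 kt

Leg 1: heading 350.1°; drift +5.3° → track 355.4°, groundspeed 181.8 kt
Leg 2: heading 10.0°; drift +3.5° → track 13.5°, groundspeed 186.4 kt
Leg 3: heading 277.7°; drift +6.3° → track 284.0°, groundspeed 157.0 kt
Leg 4: heading 85.8°; drift -4.5° → track 81.3°, groundspeed 184.3 kt
Leg 5: heading 297.2°; drift +7.2° → track 304.4°, groundspeed 163.8 kt
Leg 6: heading 150.9°; drift -7.1° → track 143.8°, groundspeed 162.9 kt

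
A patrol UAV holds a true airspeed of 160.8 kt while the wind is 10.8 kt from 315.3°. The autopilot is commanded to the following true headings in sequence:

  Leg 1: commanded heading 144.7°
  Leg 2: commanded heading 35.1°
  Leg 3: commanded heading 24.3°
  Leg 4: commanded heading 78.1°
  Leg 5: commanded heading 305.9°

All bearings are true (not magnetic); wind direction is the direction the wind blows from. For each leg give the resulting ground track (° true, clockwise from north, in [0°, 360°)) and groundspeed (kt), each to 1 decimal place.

Leg 1: heading 144.7°; drift -0.6° → track 144.1°, groundspeed 171.5 kt
Leg 2: heading 35.1°; drift +3.8° → track 38.9°, groundspeed 159.2 kt
Leg 3: heading 24.3°; drift +3.7° → track 28.0°, groundspeed 157.3 kt
Leg 4: heading 78.1°; drift +3.1° → track 81.2°, groundspeed 166.9 kt
Leg 5: heading 305.9°; drift -0.7° → track 305.2°, groundspeed 150.2 kt

Leg 1: track=144.1°, groundspeed=171.5 kt
Leg 2: track=38.9°, groundspeed=159.2 kt
Leg 3: track=28.0°, groundspeed=157.3 kt
Leg 4: track=81.2°, groundspeed=166.9 kt
Leg 5: track=305.2°, groundspeed=150.2 kt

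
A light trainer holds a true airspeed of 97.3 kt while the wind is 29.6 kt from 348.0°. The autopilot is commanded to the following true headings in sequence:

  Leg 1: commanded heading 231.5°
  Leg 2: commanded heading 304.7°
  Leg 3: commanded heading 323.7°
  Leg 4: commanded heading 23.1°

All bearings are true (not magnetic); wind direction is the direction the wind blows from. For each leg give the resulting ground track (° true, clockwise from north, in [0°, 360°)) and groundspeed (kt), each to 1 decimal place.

Leg 1: heading 231.5°; drift -13.5° → track 218.0°, groundspeed 113.6 kt
Leg 2: heading 304.7°; drift -15.0° → track 289.7°, groundspeed 78.4 kt
Leg 3: heading 323.7°; drift -9.8° → track 313.9°, groundspeed 71.4 kt
Leg 4: heading 23.1°; drift +13.1° → track 36.2°, groundspeed 75.0 kt

Leg 1: track=218.0°, groundspeed=113.6 kt
Leg 2: track=289.7°, groundspeed=78.4 kt
Leg 3: track=313.9°, groundspeed=71.4 kt
Leg 4: track=36.2°, groundspeed=75.0 kt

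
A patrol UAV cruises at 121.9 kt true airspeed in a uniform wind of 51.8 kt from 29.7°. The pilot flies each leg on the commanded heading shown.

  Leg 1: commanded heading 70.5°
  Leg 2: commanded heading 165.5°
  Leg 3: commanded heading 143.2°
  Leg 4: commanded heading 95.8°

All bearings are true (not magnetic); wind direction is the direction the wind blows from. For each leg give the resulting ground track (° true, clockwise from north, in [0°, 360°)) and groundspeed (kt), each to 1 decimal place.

Leg 1: heading 70.5°; drift +22.3° → track 92.8°, groundspeed 89.3 kt
Leg 2: heading 165.5°; drift +12.8° → track 178.3°, groundspeed 163.1 kt
Leg 3: heading 143.2°; drift +18.4° → track 161.6°, groundspeed 150.3 kt
Leg 4: heading 95.8°; drift +25.1° → track 120.9°, groundspeed 111.5 kt

Leg 1: track=92.8°, groundspeed=89.3 kt
Leg 2: track=178.3°, groundspeed=163.1 kt
Leg 3: track=161.6°, groundspeed=150.3 kt
Leg 4: track=120.9°, groundspeed=111.5 kt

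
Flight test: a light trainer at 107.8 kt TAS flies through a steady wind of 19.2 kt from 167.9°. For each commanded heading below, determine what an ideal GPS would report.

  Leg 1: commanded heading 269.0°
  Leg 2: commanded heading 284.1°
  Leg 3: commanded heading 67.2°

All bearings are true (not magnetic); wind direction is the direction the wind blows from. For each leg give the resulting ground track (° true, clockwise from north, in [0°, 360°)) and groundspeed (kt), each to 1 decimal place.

Leg 1: heading 269.0°; drift +9.6° → track 278.6°, groundspeed 113.1 kt
Leg 2: heading 284.1°; drift +8.4° → track 292.5°, groundspeed 117.5 kt
Leg 3: heading 67.2°; drift -9.6° → track 57.6°, groundspeed 113.0 kt

Leg 1: track=278.6°, groundspeed=113.1 kt
Leg 2: track=292.5°, groundspeed=117.5 kt
Leg 3: track=57.6°, groundspeed=113.0 kt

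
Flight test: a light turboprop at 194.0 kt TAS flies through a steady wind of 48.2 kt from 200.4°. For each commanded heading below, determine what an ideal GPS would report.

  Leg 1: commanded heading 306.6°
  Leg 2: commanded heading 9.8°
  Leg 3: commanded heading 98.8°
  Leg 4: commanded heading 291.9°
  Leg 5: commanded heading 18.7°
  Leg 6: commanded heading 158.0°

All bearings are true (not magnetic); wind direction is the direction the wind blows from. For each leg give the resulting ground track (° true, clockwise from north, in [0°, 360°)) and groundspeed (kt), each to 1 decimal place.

Leg 1: heading 306.6°; drift +12.6° → track 319.2°, groundspeed 212.5 kt
Leg 2: heading 9.8°; drift +2.1° → track 11.9°, groundspeed 241.5 kt
Leg 3: heading 98.8°; drift -13.1° → track 85.7°, groundspeed 209.1 kt
Leg 4: heading 291.9°; drift +13.9° → track 305.8°, groundspeed 201.1 kt
Leg 5: heading 18.7°; drift +0.3° → track 19.0°, groundspeed 242.2 kt
Leg 6: heading 158.0°; drift -11.6° → track 146.4°, groundspeed 161.7 kt

Leg 1: track=319.2°, groundspeed=212.5 kt
Leg 2: track=11.9°, groundspeed=241.5 kt
Leg 3: track=85.7°, groundspeed=209.1 kt
Leg 4: track=305.8°, groundspeed=201.1 kt
Leg 5: track=19.0°, groundspeed=242.2 kt
Leg 6: track=146.4°, groundspeed=161.7 kt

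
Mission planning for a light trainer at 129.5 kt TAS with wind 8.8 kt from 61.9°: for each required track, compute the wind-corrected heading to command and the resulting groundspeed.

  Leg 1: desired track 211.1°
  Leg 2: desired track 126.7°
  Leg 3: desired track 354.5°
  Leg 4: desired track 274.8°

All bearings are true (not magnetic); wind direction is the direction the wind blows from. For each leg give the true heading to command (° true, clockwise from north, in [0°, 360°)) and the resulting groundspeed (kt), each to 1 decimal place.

Leg 1: heading=209.1°, groundspeed=137.0 kt
Leg 2: heading=123.2°, groundspeed=125.5 kt
Leg 3: heading=358.1°, groundspeed=125.9 kt
Leg 4: heading=276.9°, groundspeed=136.8 kt

Leg 1: desired track 211.1°; wind correction -2.0° → command heading 209.1°, groundspeed 137.0 kt
Leg 2: desired track 126.7°; wind correction -3.5° → command heading 123.2°, groundspeed 125.5 kt
Leg 3: desired track 354.5°; wind correction +3.6° → command heading 358.1°, groundspeed 125.9 kt
Leg 4: desired track 274.8°; wind correction +2.1° → command heading 276.9°, groundspeed 136.8 kt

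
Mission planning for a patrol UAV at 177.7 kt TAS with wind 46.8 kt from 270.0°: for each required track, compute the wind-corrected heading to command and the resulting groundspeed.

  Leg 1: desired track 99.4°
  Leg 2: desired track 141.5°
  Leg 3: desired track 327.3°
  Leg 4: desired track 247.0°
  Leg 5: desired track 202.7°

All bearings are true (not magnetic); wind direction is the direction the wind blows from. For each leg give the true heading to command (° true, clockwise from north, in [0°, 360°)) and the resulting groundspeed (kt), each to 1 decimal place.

Leg 1: desired track 99.4°; wind correction +2.5° → command heading 101.9°, groundspeed 223.7 kt
Leg 2: desired track 141.5°; wind correction +11.9° → command heading 153.4°, groundspeed 203.0 kt
Leg 3: desired track 327.3°; wind correction -12.8° → command heading 314.5°, groundspeed 148.0 kt
Leg 4: desired track 247.0°; wind correction +5.9° → command heading 252.9°, groundspeed 133.7 kt
Leg 5: desired track 202.7°; wind correction +14.1° → command heading 216.8°, groundspeed 154.3 kt

Leg 1: heading=101.9°, groundspeed=223.7 kt
Leg 2: heading=153.4°, groundspeed=203.0 kt
Leg 3: heading=314.5°, groundspeed=148.0 kt
Leg 4: heading=252.9°, groundspeed=133.7 kt
Leg 5: heading=216.8°, groundspeed=154.3 kt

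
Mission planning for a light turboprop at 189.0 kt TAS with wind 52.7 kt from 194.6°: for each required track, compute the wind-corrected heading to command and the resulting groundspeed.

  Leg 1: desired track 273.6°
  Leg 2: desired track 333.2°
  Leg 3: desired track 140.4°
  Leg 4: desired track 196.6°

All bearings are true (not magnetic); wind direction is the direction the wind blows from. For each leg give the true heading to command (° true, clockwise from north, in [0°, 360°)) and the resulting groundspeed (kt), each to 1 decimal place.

Leg 1: heading=257.7°, groundspeed=171.7 kt
Leg 2: heading=322.6°, groundspeed=225.3 kt
Leg 3: heading=153.5°, groundspeed=153.3 kt
Leg 4: heading=196.0°, groundspeed=136.3 kt

Leg 1: desired track 273.6°; wind correction -15.9° → command heading 257.7°, groundspeed 171.7 kt
Leg 2: desired track 333.2°; wind correction -10.6° → command heading 322.6°, groundspeed 225.3 kt
Leg 3: desired track 140.4°; wind correction +13.1° → command heading 153.5°, groundspeed 153.3 kt
Leg 4: desired track 196.6°; wind correction -0.6° → command heading 196.0°, groundspeed 136.3 kt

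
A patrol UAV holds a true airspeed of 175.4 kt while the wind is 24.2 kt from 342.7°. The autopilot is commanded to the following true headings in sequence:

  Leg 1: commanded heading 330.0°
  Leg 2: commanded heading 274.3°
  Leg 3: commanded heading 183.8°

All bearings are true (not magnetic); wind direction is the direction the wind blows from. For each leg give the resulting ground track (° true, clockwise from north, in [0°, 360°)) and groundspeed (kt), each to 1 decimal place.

Leg 1: heading 330.0°; drift -2.0° → track 328.0°, groundspeed 151.9 kt
Leg 2: heading 274.3°; drift -7.7° → track 266.6°, groundspeed 168.0 kt
Leg 3: heading 183.8°; drift -2.5° → track 181.3°, groundspeed 198.2 kt

Leg 1: track=328.0°, groundspeed=151.9 kt
Leg 2: track=266.6°, groundspeed=168.0 kt
Leg 3: track=181.3°, groundspeed=198.2 kt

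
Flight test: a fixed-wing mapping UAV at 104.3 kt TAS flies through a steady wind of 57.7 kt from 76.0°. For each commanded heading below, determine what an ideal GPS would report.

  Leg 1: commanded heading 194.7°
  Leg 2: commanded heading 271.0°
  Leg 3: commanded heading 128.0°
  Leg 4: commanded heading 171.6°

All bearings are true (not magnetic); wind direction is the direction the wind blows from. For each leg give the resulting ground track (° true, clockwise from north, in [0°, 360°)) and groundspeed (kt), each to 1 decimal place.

Leg 1: heading 194.7°; drift +21.0° → track 215.7°, groundspeed 141.4 kt
Leg 2: heading 271.0°; drift -5.3° → track 265.7°, groundspeed 160.7 kt
Leg 3: heading 128.0°; drift +33.5° → track 161.5°, groundspeed 82.4 kt
Leg 4: heading 171.6°; drift +27.6° → track 199.2°, groundspeed 124.0 kt

Leg 1: track=215.7°, groundspeed=141.4 kt
Leg 2: track=265.7°, groundspeed=160.7 kt
Leg 3: track=161.5°, groundspeed=82.4 kt
Leg 4: track=199.2°, groundspeed=124.0 kt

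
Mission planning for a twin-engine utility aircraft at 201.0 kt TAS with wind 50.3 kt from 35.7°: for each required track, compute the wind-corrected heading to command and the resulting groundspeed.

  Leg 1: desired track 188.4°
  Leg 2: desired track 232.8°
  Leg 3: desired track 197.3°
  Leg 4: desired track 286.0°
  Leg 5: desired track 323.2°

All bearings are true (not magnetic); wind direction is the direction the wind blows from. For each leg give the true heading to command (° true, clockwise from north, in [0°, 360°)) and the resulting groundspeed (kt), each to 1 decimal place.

Leg 1: desired track 188.4°; wind correction -6.6° → command heading 181.8°, groundspeed 244.4 kt
Leg 2: desired track 232.8°; wind correction +4.2° → command heading 237.0°, groundspeed 248.5 kt
Leg 3: desired track 197.3°; wind correction -4.5° → command heading 192.8°, groundspeed 248.1 kt
Leg 4: desired track 286.0°; wind correction +13.6° → command heading 299.6°, groundspeed 212.3 kt
Leg 5: desired track 323.2°; wind correction +13.8° → command heading 337.0°, groundspeed 180.1 kt

Leg 1: heading=181.8°, groundspeed=244.4 kt
Leg 2: heading=237.0°, groundspeed=248.5 kt
Leg 3: heading=192.8°, groundspeed=248.1 kt
Leg 4: heading=299.6°, groundspeed=212.3 kt
Leg 5: heading=337.0°, groundspeed=180.1 kt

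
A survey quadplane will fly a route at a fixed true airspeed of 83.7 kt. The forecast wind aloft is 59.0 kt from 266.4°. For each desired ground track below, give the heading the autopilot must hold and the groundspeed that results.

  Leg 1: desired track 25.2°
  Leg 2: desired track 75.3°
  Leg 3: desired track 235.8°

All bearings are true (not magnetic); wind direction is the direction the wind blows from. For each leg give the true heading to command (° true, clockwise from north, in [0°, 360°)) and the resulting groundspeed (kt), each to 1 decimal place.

Leg 1: desired track 25.2°; wind correction -38.1° → command heading 347.1°, groundspeed 94.2 kt
Leg 2: desired track 75.3°; wind correction -7.8° → command heading 67.5°, groundspeed 140.8 kt
Leg 3: desired track 235.8°; wind correction +21.0° → command heading 256.8°, groundspeed 27.3 kt

Leg 1: heading=347.1°, groundspeed=94.2 kt
Leg 2: heading=67.5°, groundspeed=140.8 kt
Leg 3: heading=256.8°, groundspeed=27.3 kt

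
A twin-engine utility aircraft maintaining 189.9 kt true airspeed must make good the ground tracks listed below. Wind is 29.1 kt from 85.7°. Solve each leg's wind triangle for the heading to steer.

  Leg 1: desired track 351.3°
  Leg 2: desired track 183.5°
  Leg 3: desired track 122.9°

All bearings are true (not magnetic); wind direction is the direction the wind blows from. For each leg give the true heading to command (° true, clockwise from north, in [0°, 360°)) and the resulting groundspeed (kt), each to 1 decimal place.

Leg 1: heading=0.1°, groundspeed=189.9 kt
Leg 2: heading=174.8°, groundspeed=191.6 kt
Leg 3: heading=117.6°, groundspeed=165.9 kt

Leg 1: desired track 351.3°; wind correction +8.8° → command heading 0.1°, groundspeed 189.9 kt
Leg 2: desired track 183.5°; wind correction -8.7° → command heading 174.8°, groundspeed 191.6 kt
Leg 3: desired track 122.9°; wind correction -5.3° → command heading 117.6°, groundspeed 165.9 kt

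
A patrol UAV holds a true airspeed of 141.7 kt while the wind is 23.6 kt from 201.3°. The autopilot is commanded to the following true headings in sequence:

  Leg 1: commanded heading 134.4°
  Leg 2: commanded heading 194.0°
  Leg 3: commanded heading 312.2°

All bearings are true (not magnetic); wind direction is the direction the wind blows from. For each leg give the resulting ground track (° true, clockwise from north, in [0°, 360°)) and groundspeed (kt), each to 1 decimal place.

Leg 1: heading 134.4°; drift -9.3° → track 125.1°, groundspeed 134.2 kt
Leg 2: heading 194.0°; drift -1.5° → track 192.5°, groundspeed 118.3 kt
Leg 3: heading 312.2°; drift +8.4° → track 320.6°, groundspeed 151.7 kt

Leg 1: track=125.1°, groundspeed=134.2 kt
Leg 2: track=192.5°, groundspeed=118.3 kt
Leg 3: track=320.6°, groundspeed=151.7 kt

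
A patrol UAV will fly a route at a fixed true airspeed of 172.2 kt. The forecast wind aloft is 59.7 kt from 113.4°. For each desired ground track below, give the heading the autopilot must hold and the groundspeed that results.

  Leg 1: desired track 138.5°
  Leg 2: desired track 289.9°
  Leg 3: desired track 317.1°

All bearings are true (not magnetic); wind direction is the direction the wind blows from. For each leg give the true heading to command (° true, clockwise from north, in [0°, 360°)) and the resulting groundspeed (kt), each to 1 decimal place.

Leg 1: heading=130.0°, groundspeed=116.3 kt
Leg 2: heading=288.7°, groundspeed=231.8 kt
Leg 3: heading=325.1°, groundspeed=225.2 kt

Leg 1: desired track 138.5°; wind correction -8.5° → command heading 130.0°, groundspeed 116.3 kt
Leg 2: desired track 289.9°; wind correction -1.2° → command heading 288.7°, groundspeed 231.8 kt
Leg 3: desired track 317.1°; wind correction +8.0° → command heading 325.1°, groundspeed 225.2 kt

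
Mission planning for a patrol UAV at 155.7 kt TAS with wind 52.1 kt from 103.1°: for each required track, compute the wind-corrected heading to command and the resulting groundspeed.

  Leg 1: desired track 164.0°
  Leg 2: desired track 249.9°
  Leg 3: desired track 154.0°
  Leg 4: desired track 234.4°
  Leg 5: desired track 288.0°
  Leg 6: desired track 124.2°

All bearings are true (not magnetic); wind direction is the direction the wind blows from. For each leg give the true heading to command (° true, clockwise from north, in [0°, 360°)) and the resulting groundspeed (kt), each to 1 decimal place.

Leg 1: heading=147.0°, groundspeed=123.6 kt
Leg 2: heading=239.3°, groundspeed=196.7 kt
Leg 3: heading=138.9°, groundspeed=117.5 kt
Leg 4: heading=219.8°, groundspeed=185.1 kt
Leg 5: heading=289.6°, groundspeed=207.5 kt
Leg 6: heading=117.3°, groundspeed=106.0 kt

Leg 1: desired track 164.0°; wind correction -17.0° → command heading 147.0°, groundspeed 123.6 kt
Leg 2: desired track 249.9°; wind correction -10.6° → command heading 239.3°, groundspeed 196.7 kt
Leg 3: desired track 154.0°; wind correction -15.1° → command heading 138.9°, groundspeed 117.5 kt
Leg 4: desired track 234.4°; wind correction -14.6° → command heading 219.8°, groundspeed 185.1 kt
Leg 5: desired track 288.0°; wind correction +1.6° → command heading 289.6°, groundspeed 207.5 kt
Leg 6: desired track 124.2°; wind correction -6.9° → command heading 117.3°, groundspeed 106.0 kt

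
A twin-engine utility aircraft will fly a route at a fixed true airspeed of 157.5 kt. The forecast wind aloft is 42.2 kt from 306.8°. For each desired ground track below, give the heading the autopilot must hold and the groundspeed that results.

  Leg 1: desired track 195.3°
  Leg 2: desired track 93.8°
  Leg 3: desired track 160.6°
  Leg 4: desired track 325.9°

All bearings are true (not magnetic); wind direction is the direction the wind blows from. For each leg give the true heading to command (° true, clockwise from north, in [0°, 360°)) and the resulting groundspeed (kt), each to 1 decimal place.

Leg 1: heading=209.7°, groundspeed=168.0 kt
Leg 2: heading=85.4°, groundspeed=191.2 kt
Leg 3: heading=169.2°, groundspeed=190.8 kt
Leg 4: heading=320.9°, groundspeed=117.0 kt

Leg 1: desired track 195.3°; wind correction +14.4° → command heading 209.7°, groundspeed 168.0 kt
Leg 2: desired track 93.8°; wind correction -8.4° → command heading 85.4°, groundspeed 191.2 kt
Leg 3: desired track 160.6°; wind correction +8.6° → command heading 169.2°, groundspeed 190.8 kt
Leg 4: desired track 325.9°; wind correction -5.0° → command heading 320.9°, groundspeed 117.0 kt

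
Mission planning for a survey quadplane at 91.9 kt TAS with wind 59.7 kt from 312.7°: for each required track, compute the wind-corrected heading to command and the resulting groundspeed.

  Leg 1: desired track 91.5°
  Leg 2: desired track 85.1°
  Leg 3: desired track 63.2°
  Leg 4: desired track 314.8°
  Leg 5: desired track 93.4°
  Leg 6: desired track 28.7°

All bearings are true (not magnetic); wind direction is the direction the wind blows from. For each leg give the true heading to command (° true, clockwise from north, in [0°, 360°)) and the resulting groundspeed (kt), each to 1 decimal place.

Leg 1: heading=66.2°, groundspeed=128.0 kt
Leg 2: heading=56.4°, groundspeed=120.9 kt
Leg 3: heading=25.7°, groundspeed=93.8 kt
Leg 4: heading=313.4°, groundspeed=32.2 kt
Leg 5: heading=69.1°, groundspeed=130.0 kt
Leg 6: heading=349.6°, groundspeed=56.9 kt

Leg 1: desired track 91.5°; wind correction -25.3° → command heading 66.2°, groundspeed 128.0 kt
Leg 2: desired track 85.1°; wind correction -28.7° → command heading 56.4°, groundspeed 120.9 kt
Leg 3: desired track 63.2°; wind correction -37.5° → command heading 25.7°, groundspeed 93.8 kt
Leg 4: desired track 314.8°; wind correction -1.4° → command heading 313.4°, groundspeed 32.2 kt
Leg 5: desired track 93.4°; wind correction -24.3° → command heading 69.1°, groundspeed 130.0 kt
Leg 6: desired track 28.7°; wind correction -39.1° → command heading 349.6°, groundspeed 56.9 kt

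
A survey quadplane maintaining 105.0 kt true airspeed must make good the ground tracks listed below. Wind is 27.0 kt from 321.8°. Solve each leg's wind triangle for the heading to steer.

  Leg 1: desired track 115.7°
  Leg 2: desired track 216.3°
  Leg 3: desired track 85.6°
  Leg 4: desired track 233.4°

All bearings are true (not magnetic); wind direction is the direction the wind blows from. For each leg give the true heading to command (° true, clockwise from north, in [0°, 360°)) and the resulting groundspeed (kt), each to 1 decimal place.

Leg 1: desired track 115.7°; wind correction -6.5° → command heading 109.2°, groundspeed 128.6 kt
Leg 2: desired track 216.3°; wind correction +14.3° → command heading 230.6°, groundspeed 108.9 kt
Leg 3: desired track 85.6°; wind correction -12.3° → command heading 73.3°, groundspeed 117.6 kt
Leg 4: desired track 233.4°; wind correction +14.9° → command heading 248.3°, groundspeed 100.7 kt

Leg 1: heading=109.2°, groundspeed=128.6 kt
Leg 2: heading=230.6°, groundspeed=108.9 kt
Leg 3: heading=73.3°, groundspeed=117.6 kt
Leg 4: heading=248.3°, groundspeed=100.7 kt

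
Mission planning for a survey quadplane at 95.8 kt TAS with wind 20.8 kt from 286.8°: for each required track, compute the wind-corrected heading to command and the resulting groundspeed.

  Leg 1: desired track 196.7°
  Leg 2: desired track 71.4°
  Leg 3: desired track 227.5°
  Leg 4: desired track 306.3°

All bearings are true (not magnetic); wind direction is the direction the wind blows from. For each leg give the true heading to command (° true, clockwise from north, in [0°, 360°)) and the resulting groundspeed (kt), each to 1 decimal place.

Leg 1: desired track 196.7°; wind correction +12.5° → command heading 209.2°, groundspeed 93.6 kt
Leg 2: desired track 71.4°; wind correction -7.2° → command heading 64.2°, groundspeed 112.0 kt
Leg 3: desired track 227.5°; wind correction +10.8° → command heading 238.3°, groundspeed 83.5 kt
Leg 4: desired track 306.3°; wind correction -4.2° → command heading 302.1°, groundspeed 75.9 kt

Leg 1: heading=209.2°, groundspeed=93.6 kt
Leg 2: heading=64.2°, groundspeed=112.0 kt
Leg 3: heading=238.3°, groundspeed=83.5 kt
Leg 4: heading=302.1°, groundspeed=75.9 kt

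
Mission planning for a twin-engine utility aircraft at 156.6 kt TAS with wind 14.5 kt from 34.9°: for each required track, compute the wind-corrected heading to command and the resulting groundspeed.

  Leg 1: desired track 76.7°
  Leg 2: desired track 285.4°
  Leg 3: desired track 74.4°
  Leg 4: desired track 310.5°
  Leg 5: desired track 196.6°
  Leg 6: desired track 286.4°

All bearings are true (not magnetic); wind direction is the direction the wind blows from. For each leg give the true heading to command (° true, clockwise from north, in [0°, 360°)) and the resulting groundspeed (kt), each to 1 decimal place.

Leg 1: heading=73.2°, groundspeed=145.5 kt
Leg 2: heading=290.4°, groundspeed=160.8 kt
Leg 3: heading=71.0°, groundspeed=145.1 kt
Leg 4: heading=315.8°, groundspeed=154.5 kt
Leg 5: heading=194.9°, groundspeed=170.3 kt
Leg 6: heading=291.4°, groundspeed=160.6 kt

Leg 1: desired track 76.7°; wind correction -3.5° → command heading 73.2°, groundspeed 145.5 kt
Leg 2: desired track 285.4°; wind correction +5.0° → command heading 290.4°, groundspeed 160.8 kt
Leg 3: desired track 74.4°; wind correction -3.4° → command heading 71.0°, groundspeed 145.1 kt
Leg 4: desired track 310.5°; wind correction +5.3° → command heading 315.8°, groundspeed 154.5 kt
Leg 5: desired track 196.6°; wind correction -1.7° → command heading 194.9°, groundspeed 170.3 kt
Leg 6: desired track 286.4°; wind correction +5.0° → command heading 291.4°, groundspeed 160.6 kt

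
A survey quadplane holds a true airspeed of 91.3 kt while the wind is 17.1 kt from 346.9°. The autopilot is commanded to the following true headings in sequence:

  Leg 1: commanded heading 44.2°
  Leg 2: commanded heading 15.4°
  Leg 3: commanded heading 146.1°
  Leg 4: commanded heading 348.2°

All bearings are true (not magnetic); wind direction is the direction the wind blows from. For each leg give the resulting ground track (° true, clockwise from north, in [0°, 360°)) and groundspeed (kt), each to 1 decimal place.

Leg 1: track=54.1°, groundspeed=83.3 kt
Leg 2: track=21.5°, groundspeed=76.7 kt
Leg 3: track=149.3°, groundspeed=107.5 kt
Leg 4: track=348.5°, groundspeed=74.2 kt

Leg 1: heading 44.2°; drift +9.9° → track 54.1°, groundspeed 83.3 kt
Leg 2: heading 15.4°; drift +6.1° → track 21.5°, groundspeed 76.7 kt
Leg 3: heading 146.1°; drift +3.2° → track 149.3°, groundspeed 107.5 kt
Leg 4: heading 348.2°; drift +0.3° → track 348.5°, groundspeed 74.2 kt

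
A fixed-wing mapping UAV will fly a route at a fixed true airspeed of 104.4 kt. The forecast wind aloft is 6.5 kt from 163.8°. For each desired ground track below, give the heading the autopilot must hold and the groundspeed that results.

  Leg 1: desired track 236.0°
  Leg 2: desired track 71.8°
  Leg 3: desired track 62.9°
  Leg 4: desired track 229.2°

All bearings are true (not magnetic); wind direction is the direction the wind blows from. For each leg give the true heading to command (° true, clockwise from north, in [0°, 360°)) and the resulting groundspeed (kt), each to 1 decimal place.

Leg 1: desired track 236.0°; wind correction -3.4° → command heading 232.6°, groundspeed 102.2 kt
Leg 2: desired track 71.8°; wind correction +3.6° → command heading 75.4°, groundspeed 104.4 kt
Leg 3: desired track 62.9°; wind correction +3.5° → command heading 66.4°, groundspeed 105.4 kt
Leg 4: desired track 229.2°; wind correction -3.2° → command heading 226.0°, groundspeed 101.5 kt

Leg 1: heading=232.6°, groundspeed=102.2 kt
Leg 2: heading=75.4°, groundspeed=104.4 kt
Leg 3: heading=66.4°, groundspeed=105.4 kt
Leg 4: heading=226.0°, groundspeed=101.5 kt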